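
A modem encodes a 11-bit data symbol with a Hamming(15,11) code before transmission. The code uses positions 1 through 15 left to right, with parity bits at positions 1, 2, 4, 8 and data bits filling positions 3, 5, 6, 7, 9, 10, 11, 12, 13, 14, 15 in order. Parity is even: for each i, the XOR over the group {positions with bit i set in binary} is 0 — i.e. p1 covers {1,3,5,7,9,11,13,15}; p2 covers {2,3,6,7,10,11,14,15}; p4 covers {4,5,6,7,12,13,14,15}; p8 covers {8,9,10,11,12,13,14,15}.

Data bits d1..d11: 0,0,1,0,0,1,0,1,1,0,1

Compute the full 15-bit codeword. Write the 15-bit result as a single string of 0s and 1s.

010001000101101

Place data at non-parity positions: p1 p2 0 p4 0 1 0 p8 0 1 0 1 1 0 1
p1 (pos 1,3,5,7,9,11,13,15): XOR of data positions = 0⊕0⊕0⊕0⊕0⊕1⊕1 = 0
p2 (pos 2,3,6,7,10,11,14,15): XOR of data positions = 0⊕1⊕0⊕1⊕0⊕0⊕1 = 1
p4 (pos 4,5,6,7,12,13,14,15): XOR of data positions = 0⊕1⊕0⊕1⊕1⊕0⊕1 = 0
p8 (pos 8,9,10,11,12,13,14,15): XOR of data positions = 0⊕1⊕0⊕1⊕1⊕0⊕1 = 0
Codeword: 010001000101101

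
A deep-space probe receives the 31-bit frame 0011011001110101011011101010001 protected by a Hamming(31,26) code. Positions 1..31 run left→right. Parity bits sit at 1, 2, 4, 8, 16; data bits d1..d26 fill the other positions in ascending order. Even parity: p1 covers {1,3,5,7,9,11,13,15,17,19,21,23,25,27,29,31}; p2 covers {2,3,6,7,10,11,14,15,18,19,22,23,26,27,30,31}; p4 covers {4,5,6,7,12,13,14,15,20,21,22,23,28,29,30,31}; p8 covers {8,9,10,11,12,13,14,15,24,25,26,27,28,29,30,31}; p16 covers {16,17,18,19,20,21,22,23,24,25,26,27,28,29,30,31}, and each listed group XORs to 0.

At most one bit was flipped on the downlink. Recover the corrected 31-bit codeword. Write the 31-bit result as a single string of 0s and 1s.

0011011001110101011011101010101

s1 (pos 1,3,5,7,9,11,13,15,17,19,21,23,25,27,29,31): 0⊕1⊕0⊕1⊕0⊕1⊕0⊕0⊕0⊕1⊕1⊕1⊕1⊕1⊕0⊕1 = 1
s2 (pos 2,3,6,7,10,11,14,15,18,19,22,23,26,27,30,31): 0⊕1⊕1⊕1⊕1⊕1⊕1⊕0⊕1⊕1⊕1⊕1⊕0⊕1⊕0⊕1 = 0
s4 (pos 4,5,6,7,12,13,14,15,20,21,22,23,28,29,30,31): 1⊕0⊕1⊕1⊕1⊕0⊕1⊕0⊕0⊕1⊕1⊕1⊕0⊕0⊕0⊕1 = 1
s8 (pos 8,9,10,11,12,13,14,15,24,25,26,27,28,29,30,31): 0⊕0⊕1⊕1⊕1⊕0⊕1⊕0⊕0⊕1⊕0⊕1⊕0⊕0⊕0⊕1 = 1
s16 (pos 16,17,18,19,20,21,22,23,24,25,26,27,28,29,30,31): 1⊕0⊕1⊕1⊕0⊕1⊕1⊕1⊕0⊕1⊕0⊕1⊕0⊕0⊕0⊕1 = 1
Syndrome s16…s1 = 11101 → error at position 29.
Flip position 29: 0011011001110101011011101010001 → 0011011001110101011011101010101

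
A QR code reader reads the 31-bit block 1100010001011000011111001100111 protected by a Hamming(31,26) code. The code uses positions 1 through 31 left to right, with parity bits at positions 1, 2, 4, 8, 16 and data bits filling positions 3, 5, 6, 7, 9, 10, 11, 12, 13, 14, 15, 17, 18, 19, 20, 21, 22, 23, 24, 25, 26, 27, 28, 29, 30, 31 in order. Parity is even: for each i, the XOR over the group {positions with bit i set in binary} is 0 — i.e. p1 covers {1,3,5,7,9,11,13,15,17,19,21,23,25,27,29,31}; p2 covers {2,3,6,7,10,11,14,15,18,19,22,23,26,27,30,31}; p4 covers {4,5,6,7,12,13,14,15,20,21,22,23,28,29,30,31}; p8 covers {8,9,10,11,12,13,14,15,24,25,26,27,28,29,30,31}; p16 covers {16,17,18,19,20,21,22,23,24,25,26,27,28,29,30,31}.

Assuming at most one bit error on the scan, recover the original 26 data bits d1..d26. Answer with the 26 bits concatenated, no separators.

s1 (pos 1,3,5,7,9,11,13,15,17,19,21,23,25,27,29,31): 1⊕0⊕0⊕0⊕0⊕0⊕1⊕0⊕0⊕1⊕1⊕0⊕1⊕0⊕1⊕1 = 1
s2 (pos 2,3,6,7,10,11,14,15,18,19,22,23,26,27,30,31): 1⊕0⊕1⊕0⊕1⊕0⊕0⊕0⊕1⊕1⊕1⊕0⊕1⊕0⊕1⊕1 = 1
s4 (pos 4,5,6,7,12,13,14,15,20,21,22,23,28,29,30,31): 0⊕0⊕1⊕0⊕1⊕1⊕0⊕0⊕1⊕1⊕1⊕0⊕0⊕1⊕1⊕1 = 1
s8 (pos 8,9,10,11,12,13,14,15,24,25,26,27,28,29,30,31): 0⊕0⊕1⊕0⊕1⊕1⊕0⊕0⊕0⊕1⊕1⊕0⊕0⊕1⊕1⊕1 = 0
s16 (pos 16,17,18,19,20,21,22,23,24,25,26,27,28,29,30,31): 0⊕0⊕1⊕1⊕1⊕1⊕1⊕0⊕0⊕1⊕1⊕0⊕0⊕1⊕1⊕1 = 0
Syndrome s16…s1 = 00111 → error at position 7.
Flip position 7: 1100010001011000011111001100111 → 1100011001011000011111001100111
Read data bits from positions 3,5,6,7,9,10,11,12,13,14,15,17,18,19,20,21,22,23,24,25,26,27,28,29,30,31: 00110101100011111001100111

00110101100011111001100111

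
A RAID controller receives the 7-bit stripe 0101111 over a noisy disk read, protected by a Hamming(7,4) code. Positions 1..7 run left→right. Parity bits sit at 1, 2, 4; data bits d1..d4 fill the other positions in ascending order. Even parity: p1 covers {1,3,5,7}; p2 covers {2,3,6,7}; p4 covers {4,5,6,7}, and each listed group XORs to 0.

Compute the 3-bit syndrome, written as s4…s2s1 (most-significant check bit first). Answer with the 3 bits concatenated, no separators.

010

s1 (pos 1,3,5,7): 0⊕0⊕1⊕1 = 0
s2 (pos 2,3,6,7): 1⊕0⊕1⊕1 = 1
s4 (pos 4,5,6,7): 1⊕1⊕1⊕1 = 0
Syndrome s4…s1 = 010 → error at position 2.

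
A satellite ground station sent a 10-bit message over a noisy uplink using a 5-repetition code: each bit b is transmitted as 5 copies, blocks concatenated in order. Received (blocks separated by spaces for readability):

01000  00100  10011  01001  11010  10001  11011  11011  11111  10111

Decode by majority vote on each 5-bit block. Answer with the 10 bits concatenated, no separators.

0010101111

Block 1 (01000): 1 one → 0
Block 2 (00100): 1 one → 0
Block 3 (10011): 3 ones → 1
Block 4 (01001): 2 ones → 0
Block 5 (11010): 3 ones → 1
Block 6 (10001): 2 ones → 0
Block 7 (11011): 4 ones → 1
Block 8 (11011): 4 ones → 1
Block 9 (11111): 5 ones → 1
Block 10 (10111): 4 ones → 1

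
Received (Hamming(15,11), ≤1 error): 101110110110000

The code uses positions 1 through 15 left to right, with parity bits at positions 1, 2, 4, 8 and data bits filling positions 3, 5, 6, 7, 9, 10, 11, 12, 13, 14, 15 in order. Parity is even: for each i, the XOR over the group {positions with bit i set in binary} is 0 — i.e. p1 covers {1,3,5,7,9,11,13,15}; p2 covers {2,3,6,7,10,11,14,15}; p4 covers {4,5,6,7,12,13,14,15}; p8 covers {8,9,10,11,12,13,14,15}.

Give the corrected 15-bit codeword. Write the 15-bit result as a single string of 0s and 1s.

s1 (pos 1,3,5,7,9,11,13,15): 1⊕1⊕1⊕1⊕0⊕1⊕0⊕0 = 1
s2 (pos 2,3,6,7,10,11,14,15): 0⊕1⊕0⊕1⊕1⊕1⊕0⊕0 = 0
s4 (pos 4,5,6,7,12,13,14,15): 1⊕1⊕0⊕1⊕0⊕0⊕0⊕0 = 1
s8 (pos 8,9,10,11,12,13,14,15): 1⊕0⊕1⊕1⊕0⊕0⊕0⊕0 = 1
Syndrome s8…s1 = 1101 → error at position 13.
Flip position 13: 101110110110000 → 101110110110100

101110110110100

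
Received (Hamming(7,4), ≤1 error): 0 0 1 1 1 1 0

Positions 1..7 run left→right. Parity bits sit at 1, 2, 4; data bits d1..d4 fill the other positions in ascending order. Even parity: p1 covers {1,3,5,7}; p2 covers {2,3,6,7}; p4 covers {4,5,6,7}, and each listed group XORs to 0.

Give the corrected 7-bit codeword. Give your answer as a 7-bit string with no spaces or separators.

s1 (pos 1,3,5,7): 0⊕1⊕1⊕0 = 0
s2 (pos 2,3,6,7): 0⊕1⊕1⊕0 = 0
s4 (pos 4,5,6,7): 1⊕1⊕1⊕0 = 1
Syndrome s4…s1 = 100 → error at position 4.
Flip position 4: 0011110 → 0010110

0010110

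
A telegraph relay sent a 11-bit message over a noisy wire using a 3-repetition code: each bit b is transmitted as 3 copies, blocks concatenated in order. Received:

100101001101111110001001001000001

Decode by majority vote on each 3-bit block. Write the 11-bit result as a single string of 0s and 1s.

Block 1 (100): 1 one → 0
Block 2 (101): 2 ones → 1
Block 3 (001): 1 one → 0
Block 4 (101): 2 ones → 1
Block 5 (111): 3 ones → 1
Block 6 (110): 2 ones → 1
Block 7 (001): 1 one → 0
Block 8 (001): 1 one → 0
Block 9 (001): 1 one → 0
Block 10 (000): 0 ones → 0
Block 11 (001): 1 one → 0

01011100000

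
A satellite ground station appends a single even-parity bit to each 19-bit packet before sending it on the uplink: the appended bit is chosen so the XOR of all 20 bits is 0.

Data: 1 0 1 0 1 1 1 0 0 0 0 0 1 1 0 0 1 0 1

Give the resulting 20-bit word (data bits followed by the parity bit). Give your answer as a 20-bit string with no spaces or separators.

10101110000011001011

XOR of the 19 data bits: 1⊕0⊕1⊕0⊕1⊕1⊕1⊕0⊕0⊕0⊕0⊕0⊕1⊕1⊕0⊕0⊕1⊕0⊕1 = 1
Parity bit = 1 (so all 20 bits XOR to 0).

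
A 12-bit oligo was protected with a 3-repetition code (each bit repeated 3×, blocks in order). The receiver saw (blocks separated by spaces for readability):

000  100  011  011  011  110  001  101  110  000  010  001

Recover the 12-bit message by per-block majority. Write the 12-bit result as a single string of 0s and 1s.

Block 1 (000): 0 ones → 0
Block 2 (100): 1 one → 0
Block 3 (011): 2 ones → 1
Block 4 (011): 2 ones → 1
Block 5 (011): 2 ones → 1
Block 6 (110): 2 ones → 1
Block 7 (001): 1 one → 0
Block 8 (101): 2 ones → 1
Block 9 (110): 2 ones → 1
Block 10 (000): 0 ones → 0
Block 11 (010): 1 one → 0
Block 12 (001): 1 one → 0

001111011000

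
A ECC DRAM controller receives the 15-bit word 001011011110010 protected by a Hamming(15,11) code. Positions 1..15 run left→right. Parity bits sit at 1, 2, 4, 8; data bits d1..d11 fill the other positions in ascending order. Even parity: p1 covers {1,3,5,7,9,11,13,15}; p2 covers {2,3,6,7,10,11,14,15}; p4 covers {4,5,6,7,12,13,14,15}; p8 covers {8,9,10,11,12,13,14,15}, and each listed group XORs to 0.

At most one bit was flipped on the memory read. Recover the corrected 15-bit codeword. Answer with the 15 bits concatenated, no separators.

001011011110000

s1 (pos 1,3,5,7,9,11,13,15): 0⊕1⊕1⊕0⊕1⊕1⊕0⊕0 = 0
s2 (pos 2,3,6,7,10,11,14,15): 0⊕1⊕1⊕0⊕1⊕1⊕1⊕0 = 1
s4 (pos 4,5,6,7,12,13,14,15): 0⊕1⊕1⊕0⊕0⊕0⊕1⊕0 = 1
s8 (pos 8,9,10,11,12,13,14,15): 1⊕1⊕1⊕1⊕0⊕0⊕1⊕0 = 1
Syndrome s8…s1 = 1110 → error at position 14.
Flip position 14: 001011011110010 → 001011011110000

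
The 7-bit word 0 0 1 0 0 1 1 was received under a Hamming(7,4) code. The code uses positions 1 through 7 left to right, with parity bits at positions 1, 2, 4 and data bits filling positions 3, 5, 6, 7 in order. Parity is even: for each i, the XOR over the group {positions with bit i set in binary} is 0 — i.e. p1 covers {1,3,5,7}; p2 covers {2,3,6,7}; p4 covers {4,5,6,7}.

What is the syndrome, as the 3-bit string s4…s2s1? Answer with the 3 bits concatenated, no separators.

s1 (pos 1,3,5,7): 0⊕1⊕0⊕1 = 0
s2 (pos 2,3,6,7): 0⊕1⊕1⊕1 = 1
s4 (pos 4,5,6,7): 0⊕0⊕1⊕1 = 0
Syndrome s4…s1 = 010 → error at position 2.

010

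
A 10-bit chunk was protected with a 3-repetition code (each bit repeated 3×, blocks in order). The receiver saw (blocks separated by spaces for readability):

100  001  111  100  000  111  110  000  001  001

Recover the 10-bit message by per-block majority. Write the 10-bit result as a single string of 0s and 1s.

Block 1 (100): 1 one → 0
Block 2 (001): 1 one → 0
Block 3 (111): 3 ones → 1
Block 4 (100): 1 one → 0
Block 5 (000): 0 ones → 0
Block 6 (111): 3 ones → 1
Block 7 (110): 2 ones → 1
Block 8 (000): 0 ones → 0
Block 9 (001): 1 one → 0
Block 10 (001): 1 one → 0

0010011000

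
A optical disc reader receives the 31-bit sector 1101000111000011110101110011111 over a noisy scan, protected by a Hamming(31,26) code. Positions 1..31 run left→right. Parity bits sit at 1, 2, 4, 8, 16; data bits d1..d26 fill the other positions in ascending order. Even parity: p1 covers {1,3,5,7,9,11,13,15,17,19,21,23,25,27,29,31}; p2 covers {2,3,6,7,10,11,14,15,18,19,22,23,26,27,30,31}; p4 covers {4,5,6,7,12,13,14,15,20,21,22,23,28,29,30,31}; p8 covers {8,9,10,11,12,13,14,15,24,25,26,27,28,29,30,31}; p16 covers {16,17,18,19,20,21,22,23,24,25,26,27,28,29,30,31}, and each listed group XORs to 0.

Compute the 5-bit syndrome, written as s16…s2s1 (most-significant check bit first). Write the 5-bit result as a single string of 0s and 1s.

s1 (pos 1,3,5,7,9,11,13,15,17,19,21,23,25,27,29,31): 1⊕0⊕0⊕0⊕1⊕0⊕0⊕1⊕1⊕0⊕0⊕1⊕0⊕1⊕1⊕1 = 0
s2 (pos 2,3,6,7,10,11,14,15,18,19,22,23,26,27,30,31): 1⊕0⊕0⊕0⊕1⊕0⊕0⊕1⊕1⊕0⊕1⊕1⊕0⊕1⊕1⊕1 = 1
s4 (pos 4,5,6,7,12,13,14,15,20,21,22,23,28,29,30,31): 1⊕0⊕0⊕0⊕0⊕0⊕0⊕1⊕1⊕0⊕1⊕1⊕1⊕1⊕1⊕1 = 1
s8 (pos 8,9,10,11,12,13,14,15,24,25,26,27,28,29,30,31): 1⊕1⊕1⊕0⊕0⊕0⊕0⊕1⊕1⊕0⊕0⊕1⊕1⊕1⊕1⊕1 = 0
s16 (pos 16,17,18,19,20,21,22,23,24,25,26,27,28,29,30,31): 1⊕1⊕1⊕0⊕1⊕0⊕1⊕1⊕1⊕0⊕0⊕1⊕1⊕1⊕1⊕1 = 0
Syndrome s16…s1 = 00110 → error at position 6.

00110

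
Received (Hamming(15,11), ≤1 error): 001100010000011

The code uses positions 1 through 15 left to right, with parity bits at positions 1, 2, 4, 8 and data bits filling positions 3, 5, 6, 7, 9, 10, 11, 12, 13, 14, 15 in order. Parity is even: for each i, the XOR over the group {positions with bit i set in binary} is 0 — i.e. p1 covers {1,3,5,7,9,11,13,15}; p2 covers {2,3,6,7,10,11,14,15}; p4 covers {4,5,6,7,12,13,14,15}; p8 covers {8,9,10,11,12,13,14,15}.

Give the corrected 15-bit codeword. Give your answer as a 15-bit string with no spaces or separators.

s1 (pos 1,3,5,7,9,11,13,15): 0⊕1⊕0⊕0⊕0⊕0⊕0⊕1 = 0
s2 (pos 2,3,6,7,10,11,14,15): 0⊕1⊕0⊕0⊕0⊕0⊕1⊕1 = 1
s4 (pos 4,5,6,7,12,13,14,15): 1⊕0⊕0⊕0⊕0⊕0⊕1⊕1 = 1
s8 (pos 8,9,10,11,12,13,14,15): 1⊕0⊕0⊕0⊕0⊕0⊕1⊕1 = 1
Syndrome s8…s1 = 1110 → error at position 14.
Flip position 14: 001100010000011 → 001100010000001

001100010000001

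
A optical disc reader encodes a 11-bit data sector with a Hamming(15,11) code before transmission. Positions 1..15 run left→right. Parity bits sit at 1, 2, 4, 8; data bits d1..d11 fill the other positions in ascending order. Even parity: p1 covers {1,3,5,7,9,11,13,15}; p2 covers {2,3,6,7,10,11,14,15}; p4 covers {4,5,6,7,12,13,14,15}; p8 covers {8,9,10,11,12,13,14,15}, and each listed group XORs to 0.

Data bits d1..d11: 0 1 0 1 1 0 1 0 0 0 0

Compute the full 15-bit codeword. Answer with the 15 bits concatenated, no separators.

Place data at non-parity positions: p1 p2 0 p4 1 0 1 p8 1 0 1 0 0 0 0
p1 (pos 1,3,5,7,9,11,13,15): XOR of data positions = 0⊕1⊕1⊕1⊕1⊕0⊕0 = 0
p2 (pos 2,3,6,7,10,11,14,15): XOR of data positions = 0⊕0⊕1⊕0⊕1⊕0⊕0 = 0
p4 (pos 4,5,6,7,12,13,14,15): XOR of data positions = 1⊕0⊕1⊕0⊕0⊕0⊕0 = 0
p8 (pos 8,9,10,11,12,13,14,15): XOR of data positions = 1⊕0⊕1⊕0⊕0⊕0⊕0 = 0
Codeword: 000010101010000

000010101010000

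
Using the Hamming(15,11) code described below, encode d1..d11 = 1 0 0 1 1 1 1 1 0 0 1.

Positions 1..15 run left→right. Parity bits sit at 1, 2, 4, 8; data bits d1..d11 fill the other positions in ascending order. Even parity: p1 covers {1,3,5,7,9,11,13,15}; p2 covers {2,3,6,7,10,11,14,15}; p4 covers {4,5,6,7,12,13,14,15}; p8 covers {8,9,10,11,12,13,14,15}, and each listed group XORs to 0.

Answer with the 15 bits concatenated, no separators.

Place data at non-parity positions: p1 p2 1 p4 0 0 1 p8 1 1 1 1 0 0 1
p1 (pos 1,3,5,7,9,11,13,15): XOR of data positions = 1⊕0⊕1⊕1⊕1⊕0⊕1 = 1
p2 (pos 2,3,6,7,10,11,14,15): XOR of data positions = 1⊕0⊕1⊕1⊕1⊕0⊕1 = 1
p4 (pos 4,5,6,7,12,13,14,15): XOR of data positions = 0⊕0⊕1⊕1⊕0⊕0⊕1 = 1
p8 (pos 8,9,10,11,12,13,14,15): XOR of data positions = 1⊕1⊕1⊕1⊕0⊕0⊕1 = 1
Codeword: 111100111111001

111100111111001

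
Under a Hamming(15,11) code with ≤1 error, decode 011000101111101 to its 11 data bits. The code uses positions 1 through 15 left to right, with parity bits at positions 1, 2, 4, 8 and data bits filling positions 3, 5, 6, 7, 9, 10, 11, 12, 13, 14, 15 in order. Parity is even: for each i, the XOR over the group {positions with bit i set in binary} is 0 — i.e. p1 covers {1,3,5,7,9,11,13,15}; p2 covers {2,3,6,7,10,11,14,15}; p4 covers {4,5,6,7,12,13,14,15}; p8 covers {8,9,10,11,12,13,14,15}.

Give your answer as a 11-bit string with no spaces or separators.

s1 (pos 1,3,5,7,9,11,13,15): 0⊕1⊕0⊕1⊕1⊕1⊕1⊕1 = 0
s2 (pos 2,3,6,7,10,11,14,15): 1⊕1⊕0⊕1⊕1⊕1⊕0⊕1 = 0
s4 (pos 4,5,6,7,12,13,14,15): 0⊕0⊕0⊕1⊕1⊕1⊕0⊕1 = 0
s8 (pos 8,9,10,11,12,13,14,15): 0⊕1⊕1⊕1⊕1⊕1⊕0⊕1 = 0
Syndrome s8…s1 = 0000 → no error.
Read data bits from positions 3,5,6,7,9,10,11,12,13,14,15: 10011111101

10011111101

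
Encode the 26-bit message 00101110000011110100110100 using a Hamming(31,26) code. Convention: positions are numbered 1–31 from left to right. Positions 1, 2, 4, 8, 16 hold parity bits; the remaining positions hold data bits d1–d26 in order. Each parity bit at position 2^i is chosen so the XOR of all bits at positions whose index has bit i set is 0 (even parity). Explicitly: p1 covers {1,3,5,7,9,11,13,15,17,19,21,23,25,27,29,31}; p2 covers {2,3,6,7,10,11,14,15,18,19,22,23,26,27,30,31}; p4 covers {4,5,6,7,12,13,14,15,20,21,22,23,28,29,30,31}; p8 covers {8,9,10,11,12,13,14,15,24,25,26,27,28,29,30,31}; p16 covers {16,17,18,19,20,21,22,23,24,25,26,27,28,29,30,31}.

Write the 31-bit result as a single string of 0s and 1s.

Place data at non-parity positions: p1 p2 0 p4 0 1 0 p8 1 1 1 0 0 0 0 p16 0 1 1 1 1 0 1 0 0 1 1 0 1 0 0
p1 (pos 1,3,5,7,9,11,13,15,17,19,21,23,25,27,29,31): XOR of data positions = 0⊕0⊕0⊕1⊕1⊕0⊕0⊕0⊕1⊕1⊕1⊕0⊕1⊕1⊕0 = 1
p2 (pos 2,3,6,7,10,11,14,15,18,19,22,23,26,27,30,31): XOR of data positions = 0⊕1⊕0⊕1⊕1⊕0⊕0⊕1⊕1⊕0⊕1⊕1⊕1⊕0⊕0 = 0
p4 (pos 4,5,6,7,12,13,14,15,20,21,22,23,28,29,30,31): XOR of data positions = 0⊕1⊕0⊕0⊕0⊕0⊕0⊕1⊕1⊕0⊕1⊕0⊕1⊕0⊕0 = 1
p8 (pos 8,9,10,11,12,13,14,15,24,25,26,27,28,29,30,31): XOR of data positions = 1⊕1⊕1⊕0⊕0⊕0⊕0⊕0⊕0⊕1⊕1⊕0⊕1⊕0⊕0 = 0
p16 (pos 16,17,18,19,20,21,22,23,24,25,26,27,28,29,30,31): XOR of data positions = 0⊕1⊕1⊕1⊕1⊕0⊕1⊕0⊕0⊕1⊕1⊕0⊕1⊕0⊕0 = 0
Codeword: 1001010011100000011110100110100

1001010011100000011110100110100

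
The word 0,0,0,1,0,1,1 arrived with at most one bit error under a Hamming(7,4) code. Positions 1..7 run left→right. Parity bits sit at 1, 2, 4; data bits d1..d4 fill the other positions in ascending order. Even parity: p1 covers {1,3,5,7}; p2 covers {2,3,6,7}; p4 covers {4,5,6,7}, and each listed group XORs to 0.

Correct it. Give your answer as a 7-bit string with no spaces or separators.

0001111

s1 (pos 1,3,5,7): 0⊕0⊕0⊕1 = 1
s2 (pos 2,3,6,7): 0⊕0⊕1⊕1 = 0
s4 (pos 4,5,6,7): 1⊕0⊕1⊕1 = 1
Syndrome s4…s1 = 101 → error at position 5.
Flip position 5: 0001011 → 0001111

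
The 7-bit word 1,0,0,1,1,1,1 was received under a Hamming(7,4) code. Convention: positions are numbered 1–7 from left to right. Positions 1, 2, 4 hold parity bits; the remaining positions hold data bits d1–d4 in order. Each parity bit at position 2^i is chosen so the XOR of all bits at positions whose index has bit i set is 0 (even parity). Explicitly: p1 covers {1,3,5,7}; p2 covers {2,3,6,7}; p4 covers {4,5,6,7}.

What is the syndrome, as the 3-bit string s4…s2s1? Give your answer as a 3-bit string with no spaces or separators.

001

s1 (pos 1,3,5,7): 1⊕0⊕1⊕1 = 1
s2 (pos 2,3,6,7): 0⊕0⊕1⊕1 = 0
s4 (pos 4,5,6,7): 1⊕1⊕1⊕1 = 0
Syndrome s4…s1 = 001 → error at position 1.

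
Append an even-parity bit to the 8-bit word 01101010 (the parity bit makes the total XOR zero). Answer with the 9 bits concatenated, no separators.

XOR of the 8 data bits: 0⊕1⊕1⊕0⊕1⊕0⊕1⊕0 = 0
Parity bit = 0 (so all 9 bits XOR to 0).

011010100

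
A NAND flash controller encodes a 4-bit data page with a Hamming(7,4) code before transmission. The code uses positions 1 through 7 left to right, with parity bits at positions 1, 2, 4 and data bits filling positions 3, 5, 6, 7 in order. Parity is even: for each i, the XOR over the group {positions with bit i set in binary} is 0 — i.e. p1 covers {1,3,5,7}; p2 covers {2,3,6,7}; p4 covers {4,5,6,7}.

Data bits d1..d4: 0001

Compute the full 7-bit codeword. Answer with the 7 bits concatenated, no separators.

Place data at non-parity positions: p1 p2 0 p4 0 0 1
p1 (pos 1,3,5,7): XOR of data positions = 0⊕0⊕1 = 1
p2 (pos 2,3,6,7): XOR of data positions = 0⊕0⊕1 = 1
p4 (pos 4,5,6,7): XOR of data positions = 0⊕0⊕1 = 1
Codeword: 1101001

1101001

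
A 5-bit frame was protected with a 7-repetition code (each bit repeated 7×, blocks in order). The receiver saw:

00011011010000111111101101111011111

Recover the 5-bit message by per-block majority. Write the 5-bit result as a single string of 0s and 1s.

Block 1 (0001101): 3 ones → 0
Block 2 (1010000): 2 ones → 0
Block 3 (1111111): 7 ones → 1
Block 4 (0110111): 5 ones → 1
Block 5 (1011111): 6 ones → 1

00111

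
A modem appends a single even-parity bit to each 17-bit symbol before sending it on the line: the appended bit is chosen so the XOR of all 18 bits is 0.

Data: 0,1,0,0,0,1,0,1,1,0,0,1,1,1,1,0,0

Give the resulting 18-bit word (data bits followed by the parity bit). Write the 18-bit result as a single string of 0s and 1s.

XOR of the 17 data bits: 0⊕1⊕0⊕0⊕0⊕1⊕0⊕1⊕1⊕0⊕0⊕1⊕1⊕1⊕1⊕0⊕0 = 0
Parity bit = 0 (so all 18 bits XOR to 0).

010001011001111000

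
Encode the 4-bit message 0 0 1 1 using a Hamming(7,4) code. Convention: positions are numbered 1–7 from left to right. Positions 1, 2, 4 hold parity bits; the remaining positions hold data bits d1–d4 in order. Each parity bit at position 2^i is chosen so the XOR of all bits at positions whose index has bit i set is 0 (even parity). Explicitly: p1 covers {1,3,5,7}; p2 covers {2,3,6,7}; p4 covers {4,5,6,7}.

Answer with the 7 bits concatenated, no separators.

1000011

Place data at non-parity positions: p1 p2 0 p4 0 1 1
p1 (pos 1,3,5,7): XOR of data positions = 0⊕0⊕1 = 1
p2 (pos 2,3,6,7): XOR of data positions = 0⊕1⊕1 = 0
p4 (pos 4,5,6,7): XOR of data positions = 0⊕1⊕1 = 0
Codeword: 1000011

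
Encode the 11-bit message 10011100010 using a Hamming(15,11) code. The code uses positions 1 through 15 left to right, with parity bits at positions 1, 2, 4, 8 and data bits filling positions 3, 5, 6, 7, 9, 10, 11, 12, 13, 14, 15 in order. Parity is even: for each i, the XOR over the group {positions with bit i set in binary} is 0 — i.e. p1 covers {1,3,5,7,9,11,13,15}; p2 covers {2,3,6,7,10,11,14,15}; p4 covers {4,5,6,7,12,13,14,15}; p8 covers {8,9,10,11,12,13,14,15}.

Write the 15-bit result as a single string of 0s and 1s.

Place data at non-parity positions: p1 p2 1 p4 0 0 1 p8 1 1 0 0 0 1 0
p1 (pos 1,3,5,7,9,11,13,15): XOR of data positions = 1⊕0⊕1⊕1⊕0⊕0⊕0 = 1
p2 (pos 2,3,6,7,10,11,14,15): XOR of data positions = 1⊕0⊕1⊕1⊕0⊕1⊕0 = 0
p4 (pos 4,5,6,7,12,13,14,15): XOR of data positions = 0⊕0⊕1⊕0⊕0⊕1⊕0 = 0
p8 (pos 8,9,10,11,12,13,14,15): XOR of data positions = 1⊕1⊕0⊕0⊕0⊕1⊕0 = 1
Codeword: 101000111100010

101000111100010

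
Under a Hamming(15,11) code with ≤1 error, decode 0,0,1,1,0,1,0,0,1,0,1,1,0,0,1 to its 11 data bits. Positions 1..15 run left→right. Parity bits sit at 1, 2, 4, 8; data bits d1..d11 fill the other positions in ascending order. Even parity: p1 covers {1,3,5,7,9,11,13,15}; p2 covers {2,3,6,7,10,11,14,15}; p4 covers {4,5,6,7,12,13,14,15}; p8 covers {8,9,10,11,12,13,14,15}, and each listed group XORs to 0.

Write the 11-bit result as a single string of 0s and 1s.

10101011001

s1 (pos 1,3,5,7,9,11,13,15): 0⊕1⊕0⊕0⊕1⊕1⊕0⊕1 = 0
s2 (pos 2,3,6,7,10,11,14,15): 0⊕1⊕1⊕0⊕0⊕1⊕0⊕1 = 0
s4 (pos 4,5,6,7,12,13,14,15): 1⊕0⊕1⊕0⊕1⊕0⊕0⊕1 = 0
s8 (pos 8,9,10,11,12,13,14,15): 0⊕1⊕0⊕1⊕1⊕0⊕0⊕1 = 0
Syndrome s8…s1 = 0000 → no error.
Read data bits from positions 3,5,6,7,9,10,11,12,13,14,15: 10101011001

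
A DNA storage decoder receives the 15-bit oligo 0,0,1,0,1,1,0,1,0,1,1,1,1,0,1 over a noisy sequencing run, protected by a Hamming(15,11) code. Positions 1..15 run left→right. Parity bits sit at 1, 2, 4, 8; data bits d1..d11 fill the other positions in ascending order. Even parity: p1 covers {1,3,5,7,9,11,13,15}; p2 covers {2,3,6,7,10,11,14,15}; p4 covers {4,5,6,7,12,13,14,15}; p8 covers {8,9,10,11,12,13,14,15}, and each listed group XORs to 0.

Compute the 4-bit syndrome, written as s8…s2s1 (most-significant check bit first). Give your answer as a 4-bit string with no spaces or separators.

0111

s1 (pos 1,3,5,7,9,11,13,15): 0⊕1⊕1⊕0⊕0⊕1⊕1⊕1 = 1
s2 (pos 2,3,6,7,10,11,14,15): 0⊕1⊕1⊕0⊕1⊕1⊕0⊕1 = 1
s4 (pos 4,5,6,7,12,13,14,15): 0⊕1⊕1⊕0⊕1⊕1⊕0⊕1 = 1
s8 (pos 8,9,10,11,12,13,14,15): 1⊕0⊕1⊕1⊕1⊕1⊕0⊕1 = 0
Syndrome s8…s1 = 0111 → error at position 7.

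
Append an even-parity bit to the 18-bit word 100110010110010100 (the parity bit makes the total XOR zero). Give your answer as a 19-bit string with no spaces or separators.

XOR of the 18 data bits: 1⊕0⊕0⊕1⊕1⊕0⊕0⊕1⊕0⊕1⊕1⊕0⊕0⊕1⊕0⊕1⊕0⊕0 = 0
Parity bit = 0 (so all 19 bits XOR to 0).

1001100101100101000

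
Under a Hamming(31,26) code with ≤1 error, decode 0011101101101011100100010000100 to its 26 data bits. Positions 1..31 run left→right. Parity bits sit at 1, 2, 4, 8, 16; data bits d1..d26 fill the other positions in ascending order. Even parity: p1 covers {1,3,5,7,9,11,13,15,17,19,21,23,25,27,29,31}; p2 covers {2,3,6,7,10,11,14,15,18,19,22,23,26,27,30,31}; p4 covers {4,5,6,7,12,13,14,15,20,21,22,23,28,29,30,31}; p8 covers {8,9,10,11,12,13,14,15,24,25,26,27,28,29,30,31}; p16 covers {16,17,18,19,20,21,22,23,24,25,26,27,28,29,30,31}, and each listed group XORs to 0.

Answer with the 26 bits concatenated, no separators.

11010110101100100010000110

s1 (pos 1,3,5,7,9,11,13,15,17,19,21,23,25,27,29,31): 0⊕1⊕1⊕1⊕0⊕1⊕1⊕1⊕1⊕0⊕0⊕0⊕0⊕0⊕1⊕0 = 0
s2 (pos 2,3,6,7,10,11,14,15,18,19,22,23,26,27,30,31): 0⊕1⊕0⊕1⊕1⊕1⊕0⊕1⊕0⊕0⊕0⊕0⊕0⊕0⊕0⊕0 = 1
s4 (pos 4,5,6,7,12,13,14,15,20,21,22,23,28,29,30,31): 1⊕1⊕0⊕1⊕0⊕1⊕0⊕1⊕1⊕0⊕0⊕0⊕0⊕1⊕0⊕0 = 1
s8 (pos 8,9,10,11,12,13,14,15,24,25,26,27,28,29,30,31): 1⊕0⊕1⊕1⊕0⊕1⊕0⊕1⊕1⊕0⊕0⊕0⊕0⊕1⊕0⊕0 = 1
s16 (pos 16,17,18,19,20,21,22,23,24,25,26,27,28,29,30,31): 1⊕1⊕0⊕0⊕1⊕0⊕0⊕0⊕1⊕0⊕0⊕0⊕0⊕1⊕0⊕0 = 1
Syndrome s16…s1 = 11110 → error at position 30.
Flip position 30: 0011101101101011100100010000100 → 0011101101101011100100010000110
Read data bits from positions 3,5,6,7,9,10,11,12,13,14,15,17,18,19,20,21,22,23,24,25,26,27,28,29,30,31: 11010110101100100010000110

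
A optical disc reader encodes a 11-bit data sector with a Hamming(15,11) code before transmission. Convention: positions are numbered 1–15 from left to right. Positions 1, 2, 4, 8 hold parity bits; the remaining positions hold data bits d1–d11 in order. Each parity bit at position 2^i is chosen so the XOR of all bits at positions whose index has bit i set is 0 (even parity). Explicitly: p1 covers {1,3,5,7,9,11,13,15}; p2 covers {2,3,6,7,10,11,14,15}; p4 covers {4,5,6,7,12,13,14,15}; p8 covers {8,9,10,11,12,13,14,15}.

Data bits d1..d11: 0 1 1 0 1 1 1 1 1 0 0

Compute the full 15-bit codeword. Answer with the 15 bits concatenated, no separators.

Place data at non-parity positions: p1 p2 0 p4 1 1 0 p8 1 1 1 1 1 0 0
p1 (pos 1,3,5,7,9,11,13,15): XOR of data positions = 0⊕1⊕0⊕1⊕1⊕1⊕0 = 0
p2 (pos 2,3,6,7,10,11,14,15): XOR of data positions = 0⊕1⊕0⊕1⊕1⊕0⊕0 = 1
p4 (pos 4,5,6,7,12,13,14,15): XOR of data positions = 1⊕1⊕0⊕1⊕1⊕0⊕0 = 0
p8 (pos 8,9,10,11,12,13,14,15): XOR of data positions = 1⊕1⊕1⊕1⊕1⊕0⊕0 = 1
Codeword: 010011011111100

010011011111100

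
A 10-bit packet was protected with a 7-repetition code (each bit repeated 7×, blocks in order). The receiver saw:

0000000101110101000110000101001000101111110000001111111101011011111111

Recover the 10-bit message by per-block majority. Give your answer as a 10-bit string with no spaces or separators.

Block 1 (0000000): 0 ones → 0
Block 2 (1011101): 5 ones → 1
Block 3 (0100011): 3 ones → 0
Block 4 (0000101): 2 ones → 0
Block 5 (0010001): 2 ones → 0
Block 6 (0111111): 6 ones → 1
Block 7 (0000001): 1 one → 0
Block 8 (1111111): 7 ones → 1
Block 9 (0101101): 4 ones → 1
Block 10 (1111111): 7 ones → 1

0100010111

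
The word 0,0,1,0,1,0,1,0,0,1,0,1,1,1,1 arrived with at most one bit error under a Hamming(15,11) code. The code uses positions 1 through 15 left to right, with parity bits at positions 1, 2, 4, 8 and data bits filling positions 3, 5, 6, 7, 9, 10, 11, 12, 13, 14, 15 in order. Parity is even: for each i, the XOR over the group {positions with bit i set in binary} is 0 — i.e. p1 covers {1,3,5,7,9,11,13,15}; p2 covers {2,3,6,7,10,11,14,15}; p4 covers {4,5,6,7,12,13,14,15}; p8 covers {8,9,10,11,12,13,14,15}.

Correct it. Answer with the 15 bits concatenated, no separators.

001010100111111

s1 (pos 1,3,5,7,9,11,13,15): 0⊕1⊕1⊕1⊕0⊕0⊕1⊕1 = 1
s2 (pos 2,3,6,7,10,11,14,15): 0⊕1⊕0⊕1⊕1⊕0⊕1⊕1 = 1
s4 (pos 4,5,6,7,12,13,14,15): 0⊕1⊕0⊕1⊕1⊕1⊕1⊕1 = 0
s8 (pos 8,9,10,11,12,13,14,15): 0⊕0⊕1⊕0⊕1⊕1⊕1⊕1 = 1
Syndrome s8…s1 = 1011 → error at position 11.
Flip position 11: 001010100101111 → 001010100111111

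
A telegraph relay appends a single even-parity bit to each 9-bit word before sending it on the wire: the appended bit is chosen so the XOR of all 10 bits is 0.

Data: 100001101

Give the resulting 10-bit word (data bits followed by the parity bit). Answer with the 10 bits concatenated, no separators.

1000011010

XOR of the 9 data bits: 1⊕0⊕0⊕0⊕0⊕1⊕1⊕0⊕1 = 0
Parity bit = 0 (so all 10 bits XOR to 0).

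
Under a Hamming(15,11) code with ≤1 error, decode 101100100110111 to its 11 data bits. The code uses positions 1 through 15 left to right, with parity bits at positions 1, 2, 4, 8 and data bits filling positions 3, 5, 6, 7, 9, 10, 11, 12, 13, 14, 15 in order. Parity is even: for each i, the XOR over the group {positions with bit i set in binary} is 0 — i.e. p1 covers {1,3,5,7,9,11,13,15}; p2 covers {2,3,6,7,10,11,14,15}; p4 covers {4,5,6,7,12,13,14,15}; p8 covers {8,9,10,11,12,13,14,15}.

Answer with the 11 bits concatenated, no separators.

10010111111

s1 (pos 1,3,5,7,9,11,13,15): 1⊕1⊕0⊕1⊕0⊕1⊕1⊕1 = 0
s2 (pos 2,3,6,7,10,11,14,15): 0⊕1⊕0⊕1⊕1⊕1⊕1⊕1 = 0
s4 (pos 4,5,6,7,12,13,14,15): 1⊕0⊕0⊕1⊕0⊕1⊕1⊕1 = 1
s8 (pos 8,9,10,11,12,13,14,15): 0⊕0⊕1⊕1⊕0⊕1⊕1⊕1 = 1
Syndrome s8…s1 = 1100 → error at position 12.
Flip position 12: 101100100110111 → 101100100111111
Read data bits from positions 3,5,6,7,9,10,11,12,13,14,15: 10010111111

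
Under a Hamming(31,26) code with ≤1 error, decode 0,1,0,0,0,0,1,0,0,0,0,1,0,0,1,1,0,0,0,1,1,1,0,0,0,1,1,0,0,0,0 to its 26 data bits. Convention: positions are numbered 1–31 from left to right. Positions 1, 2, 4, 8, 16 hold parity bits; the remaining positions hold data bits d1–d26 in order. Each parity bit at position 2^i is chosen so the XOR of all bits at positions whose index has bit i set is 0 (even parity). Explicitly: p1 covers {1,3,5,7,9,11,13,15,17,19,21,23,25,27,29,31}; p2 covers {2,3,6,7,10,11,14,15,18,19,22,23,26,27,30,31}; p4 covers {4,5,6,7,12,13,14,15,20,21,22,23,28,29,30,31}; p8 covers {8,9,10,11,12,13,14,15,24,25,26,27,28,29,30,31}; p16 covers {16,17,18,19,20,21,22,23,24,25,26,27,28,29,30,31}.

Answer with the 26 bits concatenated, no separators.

00010001001000111000110000

s1 (pos 1,3,5,7,9,11,13,15,17,19,21,23,25,27,29,31): 0⊕0⊕0⊕1⊕0⊕0⊕0⊕1⊕0⊕0⊕1⊕0⊕0⊕1⊕0⊕0 = 0
s2 (pos 2,3,6,7,10,11,14,15,18,19,22,23,26,27,30,31): 1⊕0⊕0⊕1⊕0⊕0⊕0⊕1⊕0⊕0⊕1⊕0⊕1⊕1⊕0⊕0 = 0
s4 (pos 4,5,6,7,12,13,14,15,20,21,22,23,28,29,30,31): 0⊕0⊕0⊕1⊕1⊕0⊕0⊕1⊕1⊕1⊕1⊕0⊕0⊕0⊕0⊕0 = 0
s8 (pos 8,9,10,11,12,13,14,15,24,25,26,27,28,29,30,31): 0⊕0⊕0⊕0⊕1⊕0⊕0⊕1⊕0⊕0⊕1⊕1⊕0⊕0⊕0⊕0 = 0
s16 (pos 16,17,18,19,20,21,22,23,24,25,26,27,28,29,30,31): 1⊕0⊕0⊕0⊕1⊕1⊕1⊕0⊕0⊕0⊕1⊕1⊕0⊕0⊕0⊕0 = 0
Syndrome s16…s1 = 00000 → no error.
Read data bits from positions 3,5,6,7,9,10,11,12,13,14,15,17,18,19,20,21,22,23,24,25,26,27,28,29,30,31: 00010001001000111000110000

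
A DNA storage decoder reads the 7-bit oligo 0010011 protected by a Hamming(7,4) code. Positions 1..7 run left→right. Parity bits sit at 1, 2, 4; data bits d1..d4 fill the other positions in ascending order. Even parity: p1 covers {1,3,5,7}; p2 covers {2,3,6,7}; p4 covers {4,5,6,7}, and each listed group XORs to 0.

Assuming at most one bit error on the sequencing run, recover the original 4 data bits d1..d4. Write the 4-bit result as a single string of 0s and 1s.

s1 (pos 1,3,5,7): 0⊕1⊕0⊕1 = 0
s2 (pos 2,3,6,7): 0⊕1⊕1⊕1 = 1
s4 (pos 4,5,6,7): 0⊕0⊕1⊕1 = 0
Syndrome s4…s1 = 010 → error at position 2.
Flip position 2: 0010011 → 0110011
Read data bits from positions 3,5,6,7: 1011

1011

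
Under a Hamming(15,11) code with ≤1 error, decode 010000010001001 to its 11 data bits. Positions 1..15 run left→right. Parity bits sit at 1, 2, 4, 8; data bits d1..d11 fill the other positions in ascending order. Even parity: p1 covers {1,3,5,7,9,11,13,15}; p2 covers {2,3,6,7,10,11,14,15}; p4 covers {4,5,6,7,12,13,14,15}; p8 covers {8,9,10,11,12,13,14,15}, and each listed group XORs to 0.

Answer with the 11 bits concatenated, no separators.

s1 (pos 1,3,5,7,9,11,13,15): 0⊕0⊕0⊕0⊕0⊕0⊕0⊕1 = 1
s2 (pos 2,3,6,7,10,11,14,15): 1⊕0⊕0⊕0⊕0⊕0⊕0⊕1 = 0
s4 (pos 4,5,6,7,12,13,14,15): 0⊕0⊕0⊕0⊕1⊕0⊕0⊕1 = 0
s8 (pos 8,9,10,11,12,13,14,15): 1⊕0⊕0⊕0⊕1⊕0⊕0⊕1 = 1
Syndrome s8…s1 = 1001 → error at position 9.
Flip position 9: 010000010001001 → 010000011001001
Read data bits from positions 3,5,6,7,9,10,11,12,13,14,15: 00001001001

00001001001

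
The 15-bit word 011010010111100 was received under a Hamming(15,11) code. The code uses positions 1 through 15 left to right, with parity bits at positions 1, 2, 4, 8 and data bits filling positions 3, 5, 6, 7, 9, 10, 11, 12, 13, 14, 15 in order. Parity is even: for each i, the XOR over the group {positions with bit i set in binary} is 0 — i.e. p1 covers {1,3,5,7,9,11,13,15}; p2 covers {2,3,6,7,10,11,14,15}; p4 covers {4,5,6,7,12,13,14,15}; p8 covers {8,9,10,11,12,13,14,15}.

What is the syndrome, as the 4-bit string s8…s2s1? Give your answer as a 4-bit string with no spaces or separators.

s1 (pos 1,3,5,7,9,11,13,15): 0⊕1⊕1⊕0⊕0⊕1⊕1⊕0 = 0
s2 (pos 2,3,6,7,10,11,14,15): 1⊕1⊕0⊕0⊕1⊕1⊕0⊕0 = 0
s4 (pos 4,5,6,7,12,13,14,15): 0⊕1⊕0⊕0⊕1⊕1⊕0⊕0 = 1
s8 (pos 8,9,10,11,12,13,14,15): 1⊕0⊕1⊕1⊕1⊕1⊕0⊕0 = 1
Syndrome s8…s1 = 1100 → error at position 12.

1100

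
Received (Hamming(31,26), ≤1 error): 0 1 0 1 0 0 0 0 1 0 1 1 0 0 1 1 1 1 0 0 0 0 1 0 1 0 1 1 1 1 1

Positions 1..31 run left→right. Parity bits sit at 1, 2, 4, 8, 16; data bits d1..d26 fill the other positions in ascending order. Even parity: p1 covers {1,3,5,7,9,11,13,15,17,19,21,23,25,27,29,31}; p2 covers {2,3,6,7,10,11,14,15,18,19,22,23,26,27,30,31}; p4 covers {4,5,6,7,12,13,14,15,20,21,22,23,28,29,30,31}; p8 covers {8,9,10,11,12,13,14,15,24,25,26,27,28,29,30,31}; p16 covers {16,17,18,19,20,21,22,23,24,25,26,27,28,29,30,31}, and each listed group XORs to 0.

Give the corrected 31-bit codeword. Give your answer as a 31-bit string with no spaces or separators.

s1 (pos 1,3,5,7,9,11,13,15,17,19,21,23,25,27,29,31): 0⊕0⊕0⊕0⊕1⊕1⊕0⊕1⊕1⊕0⊕0⊕1⊕1⊕1⊕1⊕1 = 1
s2 (pos 2,3,6,7,10,11,14,15,18,19,22,23,26,27,30,31): 1⊕0⊕0⊕0⊕0⊕1⊕0⊕1⊕1⊕0⊕0⊕1⊕0⊕1⊕1⊕1 = 0
s4 (pos 4,5,6,7,12,13,14,15,20,21,22,23,28,29,30,31): 1⊕0⊕0⊕0⊕1⊕0⊕0⊕1⊕0⊕0⊕0⊕1⊕1⊕1⊕1⊕1 = 0
s8 (pos 8,9,10,11,12,13,14,15,24,25,26,27,28,29,30,31): 0⊕1⊕0⊕1⊕1⊕0⊕0⊕1⊕0⊕1⊕0⊕1⊕1⊕1⊕1⊕1 = 0
s16 (pos 16,17,18,19,20,21,22,23,24,25,26,27,28,29,30,31): 1⊕1⊕1⊕0⊕0⊕0⊕0⊕1⊕0⊕1⊕0⊕1⊕1⊕1⊕1⊕1 = 0
Syndrome s16…s1 = 00001 → error at position 1.
Flip position 1: 0101000010110011110000101011111 → 1101000010110011110000101011111

1101000010110011110000101011111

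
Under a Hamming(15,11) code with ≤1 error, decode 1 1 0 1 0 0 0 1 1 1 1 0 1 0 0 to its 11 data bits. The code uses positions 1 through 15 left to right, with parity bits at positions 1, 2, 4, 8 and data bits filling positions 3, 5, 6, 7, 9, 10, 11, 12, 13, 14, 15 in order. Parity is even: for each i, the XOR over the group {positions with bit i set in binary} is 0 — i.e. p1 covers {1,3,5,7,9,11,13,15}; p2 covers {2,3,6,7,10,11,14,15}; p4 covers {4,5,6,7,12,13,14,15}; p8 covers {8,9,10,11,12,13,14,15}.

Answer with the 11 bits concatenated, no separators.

s1 (pos 1,3,5,7,9,11,13,15): 1⊕0⊕0⊕0⊕1⊕1⊕1⊕0 = 0
s2 (pos 2,3,6,7,10,11,14,15): 1⊕0⊕0⊕0⊕1⊕1⊕0⊕0 = 1
s4 (pos 4,5,6,7,12,13,14,15): 1⊕0⊕0⊕0⊕0⊕1⊕0⊕0 = 0
s8 (pos 8,9,10,11,12,13,14,15): 1⊕1⊕1⊕1⊕0⊕1⊕0⊕0 = 1
Syndrome s8…s1 = 1010 → error at position 10.
Flip position 10: 110100011110100 → 110100011010100
Read data bits from positions 3,5,6,7,9,10,11,12,13,14,15: 00001010100

00001010100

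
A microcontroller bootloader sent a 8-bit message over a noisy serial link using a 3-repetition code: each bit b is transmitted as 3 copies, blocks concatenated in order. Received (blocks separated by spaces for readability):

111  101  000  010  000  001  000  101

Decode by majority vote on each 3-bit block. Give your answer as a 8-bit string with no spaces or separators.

11000001

Block 1 (111): 3 ones → 1
Block 2 (101): 2 ones → 1
Block 3 (000): 0 ones → 0
Block 4 (010): 1 one → 0
Block 5 (000): 0 ones → 0
Block 6 (001): 1 one → 0
Block 7 (000): 0 ones → 0
Block 8 (101): 2 ones → 1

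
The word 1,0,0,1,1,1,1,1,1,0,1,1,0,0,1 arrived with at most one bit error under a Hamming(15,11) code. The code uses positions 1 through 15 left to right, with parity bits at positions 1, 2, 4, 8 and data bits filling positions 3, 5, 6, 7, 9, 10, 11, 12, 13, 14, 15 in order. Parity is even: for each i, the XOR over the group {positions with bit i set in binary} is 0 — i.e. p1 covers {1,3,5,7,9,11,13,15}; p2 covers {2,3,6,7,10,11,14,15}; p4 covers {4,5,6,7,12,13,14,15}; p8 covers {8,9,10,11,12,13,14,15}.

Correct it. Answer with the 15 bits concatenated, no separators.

s1 (pos 1,3,5,7,9,11,13,15): 1⊕0⊕1⊕1⊕1⊕1⊕0⊕1 = 0
s2 (pos 2,3,6,7,10,11,14,15): 0⊕0⊕1⊕1⊕0⊕1⊕0⊕1 = 0
s4 (pos 4,5,6,7,12,13,14,15): 1⊕1⊕1⊕1⊕1⊕0⊕0⊕1 = 0
s8 (pos 8,9,10,11,12,13,14,15): 1⊕1⊕0⊕1⊕1⊕0⊕0⊕1 = 1
Syndrome s8…s1 = 1000 → error at position 8.
Flip position 8: 100111111011001 → 100111101011001

100111101011001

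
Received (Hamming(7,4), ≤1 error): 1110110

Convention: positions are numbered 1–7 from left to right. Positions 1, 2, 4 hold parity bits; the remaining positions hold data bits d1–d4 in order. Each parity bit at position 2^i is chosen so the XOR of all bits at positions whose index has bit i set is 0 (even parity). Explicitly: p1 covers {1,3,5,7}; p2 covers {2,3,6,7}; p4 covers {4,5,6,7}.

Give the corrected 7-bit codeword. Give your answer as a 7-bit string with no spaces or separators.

1100110

s1 (pos 1,3,5,7): 1⊕1⊕1⊕0 = 1
s2 (pos 2,3,6,7): 1⊕1⊕1⊕0 = 1
s4 (pos 4,5,6,7): 0⊕1⊕1⊕0 = 0
Syndrome s4…s1 = 011 → error at position 3.
Flip position 3: 1110110 → 1100110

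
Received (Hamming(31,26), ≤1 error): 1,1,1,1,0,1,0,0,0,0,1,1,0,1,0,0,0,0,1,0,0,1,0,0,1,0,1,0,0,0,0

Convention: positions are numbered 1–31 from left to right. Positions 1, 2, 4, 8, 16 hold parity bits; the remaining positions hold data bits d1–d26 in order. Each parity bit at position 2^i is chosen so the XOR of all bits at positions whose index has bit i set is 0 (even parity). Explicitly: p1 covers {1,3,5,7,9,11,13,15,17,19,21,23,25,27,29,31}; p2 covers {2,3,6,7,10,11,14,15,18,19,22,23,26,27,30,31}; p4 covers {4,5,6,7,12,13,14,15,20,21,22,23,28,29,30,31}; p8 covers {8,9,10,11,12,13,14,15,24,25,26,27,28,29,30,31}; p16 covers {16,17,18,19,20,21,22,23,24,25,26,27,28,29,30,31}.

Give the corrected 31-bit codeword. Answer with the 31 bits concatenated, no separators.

s1 (pos 1,3,5,7,9,11,13,15,17,19,21,23,25,27,29,31): 1⊕1⊕0⊕0⊕0⊕1⊕0⊕0⊕0⊕1⊕0⊕0⊕1⊕1⊕0⊕0 = 0
s2 (pos 2,3,6,7,10,11,14,15,18,19,22,23,26,27,30,31): 1⊕1⊕1⊕0⊕0⊕1⊕1⊕0⊕0⊕1⊕1⊕0⊕0⊕1⊕0⊕0 = 0
s4 (pos 4,5,6,7,12,13,14,15,20,21,22,23,28,29,30,31): 1⊕0⊕1⊕0⊕1⊕0⊕1⊕0⊕0⊕0⊕1⊕0⊕0⊕0⊕0⊕0 = 1
s8 (pos 8,9,10,11,12,13,14,15,24,25,26,27,28,29,30,31): 0⊕0⊕0⊕1⊕1⊕0⊕1⊕0⊕0⊕1⊕0⊕1⊕0⊕0⊕0⊕0 = 1
s16 (pos 16,17,18,19,20,21,22,23,24,25,26,27,28,29,30,31): 0⊕0⊕0⊕1⊕0⊕0⊕1⊕0⊕0⊕1⊕0⊕1⊕0⊕0⊕0⊕0 = 0
Syndrome s16…s1 = 01100 → error at position 12.
Flip position 12: 1111010000110100001001001010000 → 1111010000100100001001001010000

1111010000100100001001001010000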